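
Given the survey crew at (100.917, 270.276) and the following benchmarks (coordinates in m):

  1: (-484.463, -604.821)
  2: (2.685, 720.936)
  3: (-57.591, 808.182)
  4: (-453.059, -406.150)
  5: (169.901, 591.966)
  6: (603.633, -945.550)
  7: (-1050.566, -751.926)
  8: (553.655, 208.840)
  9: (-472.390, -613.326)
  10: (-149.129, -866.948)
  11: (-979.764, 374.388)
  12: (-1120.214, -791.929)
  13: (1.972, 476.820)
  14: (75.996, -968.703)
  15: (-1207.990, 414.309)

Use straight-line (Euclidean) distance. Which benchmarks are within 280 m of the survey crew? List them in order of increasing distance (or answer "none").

13

Distances from (100.917, 270.276):
1: 1052.836 m
2: 461.242 m
3: 560.774 m
4: 874.323 m
5: 329.003 m
6: 1315.658 m
7: 1539.743 m
8: 456.887 m
9: 1053.296 m
10: 1164.389 m
11: 1085.684 m
12: 1618.469 m
13: 229.021 m
14: 1239.230 m
15: 1316.808 m
Threshold 280 m: 13 (229.021 m) is within range.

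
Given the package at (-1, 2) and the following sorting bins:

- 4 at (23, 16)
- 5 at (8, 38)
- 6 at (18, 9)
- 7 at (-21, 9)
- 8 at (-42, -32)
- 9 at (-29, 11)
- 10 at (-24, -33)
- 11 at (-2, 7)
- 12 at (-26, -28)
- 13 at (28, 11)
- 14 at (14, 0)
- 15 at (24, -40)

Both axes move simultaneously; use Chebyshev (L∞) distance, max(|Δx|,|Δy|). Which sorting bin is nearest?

11

Distances from (-1, 2):
4: max(|24|, |14|) = 24
5: max(|9|, |36|) = 36
6: max(|19|, |7|) = 19
7: max(|-20|, |7|) = 20
8: max(|-41|, |-34|) = 41
9: max(|-28|, |9|) = 28
10: max(|-23|, |-35|) = 35
11: max(|-1|, |5|) = 5
12: max(|-25|, |-30|) = 30
13: max(|29|, |9|) = 29
14: max(|15|, |-2|) = 15
15: max(|25|, |-42|) = 42
Minimum: 11 at 5.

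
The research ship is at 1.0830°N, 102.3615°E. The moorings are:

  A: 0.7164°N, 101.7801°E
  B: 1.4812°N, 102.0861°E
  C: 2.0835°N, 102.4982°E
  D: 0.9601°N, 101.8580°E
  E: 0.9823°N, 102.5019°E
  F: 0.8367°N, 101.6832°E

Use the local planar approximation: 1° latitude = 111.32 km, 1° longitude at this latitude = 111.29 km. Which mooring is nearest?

E

Distances from 1.0830°N, 102.3615°E:
A: √((-0.3666·111.32)² + (-0.5814·111.29)²) = √(1665.448917 + 4186.608392) = 76.4987 km
B: √((0.3982·111.32)² + (-0.2754·111.29)²) = √(1964.938249 + 939.377506) = 53.8917 km
C: √((1.0005·111.32)² + (0.1367·111.29)²) = √(12404.537640 + 231.445805) = 112.4099 km
D: √((-0.1229·111.32)² + (-0.5035·111.29)²) = √(187.176000 + 3139.866871) = 57.6805 km
E: √((-0.1007·111.32)² + (0.1404·111.29)²) = √(125.662396 + 244.144250) = 19.2304 km
F: √((-0.2463·111.32)² + (-0.6783·111.29)²) = √(751.753085 + 5698.439201) = 80.3131 km
Minimum: E at 19.2304 km.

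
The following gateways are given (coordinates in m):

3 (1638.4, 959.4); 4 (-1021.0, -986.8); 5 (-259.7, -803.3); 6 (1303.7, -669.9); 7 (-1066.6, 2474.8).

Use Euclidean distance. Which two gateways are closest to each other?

4 and 5

Pairwise distances:
4–5: √((761.3)² + (183.5)²) = √(579577.690 + 33672.250) = 783.1 m
5–6: √((1563.4)² + (133.4)²) = √(2444219.560 + 17795.560) = 1569.1 m
3–6: √((-334.7)² + (-1629.3)²) = √(112024.090 + 2654618.490) = 1663.3 m
4–6: √((2324.7)² + (316.9)²) = √(5404230.090 + 100425.610) = 2346.2 m
3–5: √((-1898.1)² + (-1762.7)²) = √(3602783.610 + 3107111.290) = 2590.3 m
3–7: √((-2705.0)² + (1515.4)²) = √(7317025.000 + 2296437.160) = 3100.6 m
3–4: √((-2659.4)² + (-1946.2)²) = √(7072408.360 + 3787694.440) = 3295.5 m
5–7: √((-806.9)² + (3278.1)²) = √(651087.610 + 10745939.610) = 3375.9 m
4–7: √((-45.6)² + (3461.6)²) = √(2079.360 + 11982674.560) = 3461.9 m
6–7: √((-2370.3)² + (3144.7)²) = √(5618322.090 + 9889138.090) = 3938.0 m
Closest pair: 4–5 at 783.1 m.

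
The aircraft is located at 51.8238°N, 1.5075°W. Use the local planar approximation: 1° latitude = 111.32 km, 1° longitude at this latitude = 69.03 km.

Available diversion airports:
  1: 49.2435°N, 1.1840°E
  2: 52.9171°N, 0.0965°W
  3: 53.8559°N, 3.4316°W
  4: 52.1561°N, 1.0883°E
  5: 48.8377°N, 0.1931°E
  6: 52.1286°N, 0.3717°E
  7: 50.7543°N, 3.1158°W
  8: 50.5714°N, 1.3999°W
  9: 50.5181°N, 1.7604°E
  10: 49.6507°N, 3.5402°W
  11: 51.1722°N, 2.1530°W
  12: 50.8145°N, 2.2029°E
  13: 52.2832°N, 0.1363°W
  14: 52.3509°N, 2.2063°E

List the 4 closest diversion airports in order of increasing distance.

Distances from 51.8238°N, 1.5075°W:
1: 342.0903 km
2: 155.8827 km
3: 262.3239 km
4: 182.9665 km
5: 352.5325 km
6: 134.0852 km
7: 162.7887 km
8: 139.6149 km
9: 268.3552 km
10: 279.6590 km
11: 85.1292 km
12: 279.6886 km
13: 107.5858 km
14: 262.9929 km
Sorted: 11 (85.1292 km) < 13 (107.5858 km) < 6 (134.0852 km) < 8 (139.6149 km) < 2 (155.8827 km) < 7 (162.7887 km) < …

11, 13, 6, 8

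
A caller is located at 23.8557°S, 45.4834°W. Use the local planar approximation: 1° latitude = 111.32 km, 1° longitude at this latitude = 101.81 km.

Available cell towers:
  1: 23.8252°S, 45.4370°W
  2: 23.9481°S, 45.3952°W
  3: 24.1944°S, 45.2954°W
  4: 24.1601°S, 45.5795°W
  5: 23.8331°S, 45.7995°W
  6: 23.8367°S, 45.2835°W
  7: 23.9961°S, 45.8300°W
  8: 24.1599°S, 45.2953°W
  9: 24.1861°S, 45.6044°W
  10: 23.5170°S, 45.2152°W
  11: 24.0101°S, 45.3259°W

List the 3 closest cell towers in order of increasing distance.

1, 2, 6

Distances from 23.8557°S, 45.4834°W:
1: 5.8175 km
2: 13.6541 km
3: 42.2841 km
4: 35.2700 km
5: 32.2803 km
6: 20.4614 km
7: 38.5937 km
8: 38.9035 km
9: 38.7883 km
10: 46.5530 km
11: 23.5063 km
Sorted: 1 (5.8175 km) < 2 (13.6541 km) < 6 (20.4614 km) < 11 (23.5063 km) < 5 (32.2803 km) < …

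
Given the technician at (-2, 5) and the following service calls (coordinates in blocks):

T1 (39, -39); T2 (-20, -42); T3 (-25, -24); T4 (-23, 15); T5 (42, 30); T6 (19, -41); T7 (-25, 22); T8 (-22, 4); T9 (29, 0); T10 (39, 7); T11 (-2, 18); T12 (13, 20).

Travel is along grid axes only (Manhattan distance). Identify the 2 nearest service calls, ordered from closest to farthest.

Distances from (-2, 5):
T1: 85 blocks
T2: 65 blocks
T3: 52 blocks
T4: 31 blocks
T5: 69 blocks
T6: 67 blocks
T7: 40 blocks
T8: 21 blocks
T9: 36 blocks
T10: 43 blocks
T11: 13 blocks
T12: 30 blocks
Sorted: T11 (13 blocks) < T8 (21 blocks) < T12 (30 blocks) < T4 (31 blocks) < …

T11, T8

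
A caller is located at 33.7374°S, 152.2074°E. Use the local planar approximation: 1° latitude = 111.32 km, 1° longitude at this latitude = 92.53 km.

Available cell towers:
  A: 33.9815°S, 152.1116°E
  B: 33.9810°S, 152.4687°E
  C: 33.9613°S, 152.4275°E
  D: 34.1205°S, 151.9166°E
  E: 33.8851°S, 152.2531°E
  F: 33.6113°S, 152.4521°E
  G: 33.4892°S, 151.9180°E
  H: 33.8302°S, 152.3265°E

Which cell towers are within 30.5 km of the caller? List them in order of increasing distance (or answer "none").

H, E, F, A

Distances from 33.7374°S, 152.2074°E:
A: √((-0.2441·111.32)² + (-0.0958·92.53)²) = √(738.383450 + 78.577126) = 28.5825 km
B: √((-0.2436·111.32)² + (0.2613·92.53)²) = √(735.361626 + 584.579988) = 36.3310 km
C: √((-0.2239·111.32)² + (0.2201·92.53)²) = √(621.233093 + 414.767968) = 32.1870 km
D: √((-0.3831·111.32)² + (-0.2908·92.53)²) = √(1818.740339 + 724.025611) = 50.4258 km
E: √((-0.1477·111.32)² + (0.0457·92.53)²) = √(270.338180 + 17.881236) = 16.9770 km
F: √((0.1261·111.32)² + (0.2447·92.53)²) = √(197.050059 + 512.664285) = 26.6405 km
G: √((0.2482·111.32)² + (-0.2894·92.53)²) = √(763.396122 + 717.071031) = 38.4768 km
H: √((-0.0928·111.32)² + (0.1191·92.53)²) = √(106.719148 + 121.447519) = 15.1052 km
Threshold 30.5 km: H (15.1052 km), E (16.9770 km), F (26.6405 km), A (28.5825 km) are within range.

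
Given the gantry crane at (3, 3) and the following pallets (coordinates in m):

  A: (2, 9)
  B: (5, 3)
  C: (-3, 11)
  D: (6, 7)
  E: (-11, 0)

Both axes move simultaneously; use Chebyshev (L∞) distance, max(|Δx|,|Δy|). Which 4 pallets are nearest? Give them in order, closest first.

B, D, A, C

Distances from (3, 3):
A: 6 m
B: 2 m
C: 8 m
D: 4 m
E: 14 m
Sorted: B (2 m) < D (4 m) < A (6 m) < C (8 m) < E (14 m)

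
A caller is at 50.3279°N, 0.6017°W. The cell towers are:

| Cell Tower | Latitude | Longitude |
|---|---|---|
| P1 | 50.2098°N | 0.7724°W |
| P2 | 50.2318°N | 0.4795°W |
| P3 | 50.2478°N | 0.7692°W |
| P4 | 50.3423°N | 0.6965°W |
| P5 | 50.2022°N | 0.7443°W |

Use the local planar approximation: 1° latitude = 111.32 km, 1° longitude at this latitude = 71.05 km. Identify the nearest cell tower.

P4

Distances from 50.3279°N, 0.6017°W:
P1: √((-0.1181·111.32)² + (-0.1707·71.05)²) = √(172.840769 + 147.094084) = 17.8867 km
P2: √((-0.0961·111.32)² + (0.1222·71.05)²) = √(114.444037 + 75.382507) = 13.7778 km
P3: √((-0.0801·111.32)² + (-0.1675·71.05)²) = √(79.508110 + 141.630826) = 14.8707 km
P4: √((0.0144·111.32)² + (-0.0948·71.05)²) = √(2.569635 + 45.367499) = 6.9237 km
P5: √((-0.1257·111.32)² + (-0.1426·71.05)²) = √(195.801922 + 102.651953) = 17.2758 km
Minimum: P4 at 6.9237 km.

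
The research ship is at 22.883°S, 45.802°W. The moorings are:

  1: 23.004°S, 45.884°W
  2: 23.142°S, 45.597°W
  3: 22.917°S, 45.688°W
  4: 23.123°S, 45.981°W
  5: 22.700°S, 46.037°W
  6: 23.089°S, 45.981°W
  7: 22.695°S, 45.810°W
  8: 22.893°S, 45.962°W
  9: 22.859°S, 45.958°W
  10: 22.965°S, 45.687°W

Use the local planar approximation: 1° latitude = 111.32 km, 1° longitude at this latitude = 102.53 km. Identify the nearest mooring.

Distances from 22.883°S, 45.802°W:
1: √((-0.121·111.32)² + (-0.082·102.53)²) = √(181.43336 + 70.68538) = 15.878 km
2: √((-0.259·111.32)² + (0.205·102.53)²) = √(831.27730 + 441.78365) = 35.680 km
3: √((-0.034·111.32)² + (0.114·102.53)²) = √(14.32532 + 136.61916) = 12.286 km
4: √((-0.240·111.32)² + (-0.179·102.53)²) = √(713.78740 + 336.82784) = 32.413 km
5: √((0.183·111.32)² + (-0.235·102.53)²) = √(415.00046 + 580.54734) = 31.552 km
6: √((-0.206·111.32)² + (-0.179·102.53)²) = √(525.87295 + 336.82784) = 29.372 km
7: √((0.188·111.32)² + (-0.008·102.53)²) = √(437.98788 + 0.67279) = 20.944 km
8: √((-0.010·111.32)² + (-0.160·102.53)²) = √(1.23921 + 269.11746) = 16.443 km
9: √((0.024·111.32)² + (-0.156·102.53)²) = √(7.13787 + 255.82979) = 16.216 km
10: √((-0.082·111.32)² + (0.115·102.53)²) = √(83.32477 + 139.02650) = 14.911 km
Minimum: 3 at 12.286 km.

3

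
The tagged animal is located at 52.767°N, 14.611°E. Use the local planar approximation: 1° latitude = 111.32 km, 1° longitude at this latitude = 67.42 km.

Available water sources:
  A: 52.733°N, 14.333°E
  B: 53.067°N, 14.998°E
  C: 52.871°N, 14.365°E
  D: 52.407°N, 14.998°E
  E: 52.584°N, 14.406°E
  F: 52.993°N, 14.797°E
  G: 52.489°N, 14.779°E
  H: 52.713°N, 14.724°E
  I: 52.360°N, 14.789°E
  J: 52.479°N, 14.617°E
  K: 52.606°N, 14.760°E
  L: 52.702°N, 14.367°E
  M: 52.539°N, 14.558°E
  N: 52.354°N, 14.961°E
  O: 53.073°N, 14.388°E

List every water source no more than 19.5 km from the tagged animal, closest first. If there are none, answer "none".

Distances from 52.767°N, 14.611°E:
A: 19.121 km
B: 42.380 km
C: 20.226 km
D: 47.820 km
E: 24.618 km
F: 28.110 km
G: 32.955 km
H: 9.704 km
I: 46.870 km
J: 32.063 km
K: 20.546 km
L: 17.972 km
M: 25.631 km
N: 51.677 km
O: 37.234 km
Threshold 19.5 km: H (9.704 km), L (17.972 km), A (19.121 km) are within range.

H, L, A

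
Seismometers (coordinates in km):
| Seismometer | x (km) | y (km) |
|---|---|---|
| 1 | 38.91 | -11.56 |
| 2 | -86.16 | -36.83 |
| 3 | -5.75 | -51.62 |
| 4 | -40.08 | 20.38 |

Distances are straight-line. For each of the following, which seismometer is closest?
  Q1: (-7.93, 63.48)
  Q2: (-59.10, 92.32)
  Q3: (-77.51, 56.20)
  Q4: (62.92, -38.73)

Q1 at (-7.93, 63.48):
  1: 88.46 km
  2: 127.21 km
  3: 115.12 km
  4: 53.77 km
  → nearest: 4 (53.77 km)
Q2 at (-59.10, 92.32):
  1: 142.82 km
  2: 131.95 km
  3: 153.51 km
  4: 74.41 km
  → nearest: 4 (74.41 km)
Q3 at (-77.51, 56.20):
  1: 134.70 km
  2: 93.43 km
  3: 129.52 km
  4: 51.81 km
  → nearest: 4 (51.81 km)
Q4 at (62.92, -38.73):
  1: 36.26 km
  2: 149.09 km
  3: 69.87 km
  4: 118.76 km
  → nearest: 1 (36.26 km)

Q1→4; Q2→4; Q3→4; Q4→1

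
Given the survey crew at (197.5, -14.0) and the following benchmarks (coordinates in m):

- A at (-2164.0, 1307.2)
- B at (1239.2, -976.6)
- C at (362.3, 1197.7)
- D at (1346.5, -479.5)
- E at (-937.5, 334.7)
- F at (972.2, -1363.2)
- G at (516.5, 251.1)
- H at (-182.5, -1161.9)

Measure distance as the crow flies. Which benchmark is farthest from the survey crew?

Distances from (197.5, -14.0):
A: √((-2361.5)² + (1321.2)²) = √(5576682.250 + 1745569.440) = 2706.0 m
B: √((1041.7)² + (-962.6)²) = √(1085138.890 + 926598.760) = 1418.4 m
C: √((164.8)² + (1211.7)²) = √(27159.040 + 1468216.890) = 1222.9 m
D: √((1149.0)² + (-465.5)²) = √(1320201.000 + 216690.250) = 1239.7 m
E: √((-1135.0)² + (348.7)²) = √(1288225.000 + 121591.690) = 1187.4 m
F: √((774.7)² + (-1349.2)²) = √(600160.090 + 1820340.640) = 1555.8 m
G: √((319.0)² + (265.1)²) = √(101761.000 + 70278.010) = 414.8 m
H: √((-380.0)² + (-1147.9)²) = √(144400.000 + 1317674.410) = 1209.2 m
Maximum: A at 2706.0 m.

A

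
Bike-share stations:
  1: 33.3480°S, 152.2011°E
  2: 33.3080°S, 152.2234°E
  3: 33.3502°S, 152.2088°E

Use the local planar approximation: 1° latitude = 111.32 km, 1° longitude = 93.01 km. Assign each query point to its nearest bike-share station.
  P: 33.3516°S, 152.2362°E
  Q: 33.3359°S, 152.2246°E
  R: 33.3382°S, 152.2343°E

P→3; Q→3; R→3

P at 33.3516°S, 152.2362°E:
  1: √((0.0036·111.32)² + (-0.0351·93.01)²) = √(0.160602 + 10.657946) = 3.2892 km
  2: √((0.0436·111.32)² + (-0.0128·93.01)²) = √(23.556967 + 1.417357) = 4.9974 km
  3: √((0.0014·111.32)² + (-0.0274·93.01)²) = √(0.024289 + 6.494720) = 2.5532 km
  → nearest: 3 (2.5532 km)
Q at 33.3359°S, 152.2246°E:
  1: √((-0.0121·111.32)² + (-0.0235·93.01)²) = √(1.814334 + 4.777437) = 2.5674 km
  2: √((0.0279·111.32)² + (-0.0012·93.01)²) = √(9.646168 + 0.012457) = 3.1078 km
  3: √((-0.0143·111.32)² + (-0.0158·93.01)²) = √(2.534069 + 2.159601) = 2.1665 km
  → nearest: 3 (2.1665 km)
R at 33.3382°S, 152.2343°E:
  1: √((-0.0098·111.32)² + (-0.0332·93.01)²) = √(1.190141 + 9.535324) = 3.2750 km
  2: √((0.0302·111.32)² + (-0.0109·93.01)²) = √(11.302130 + 1.027809) = 3.5114 km
  3: √((-0.0120·111.32)² + (-0.0255·93.01)²) = √(1.784469 + 5.625222) = 2.7221 km
  → nearest: 3 (2.7221 km)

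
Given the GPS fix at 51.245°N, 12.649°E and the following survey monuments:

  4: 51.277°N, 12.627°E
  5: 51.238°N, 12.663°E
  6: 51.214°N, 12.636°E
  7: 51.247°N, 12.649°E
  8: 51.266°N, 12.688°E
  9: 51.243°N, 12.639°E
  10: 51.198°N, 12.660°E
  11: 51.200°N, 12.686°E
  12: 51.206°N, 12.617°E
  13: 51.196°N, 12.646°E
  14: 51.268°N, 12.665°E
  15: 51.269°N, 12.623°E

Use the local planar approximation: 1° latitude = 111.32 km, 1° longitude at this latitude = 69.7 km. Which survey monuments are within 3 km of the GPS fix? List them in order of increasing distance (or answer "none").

Distances from 51.245°N, 12.649°E:
4: 3.878 km
5: 1.249 km
6: 3.568 km
7: 0.223 km
8: 3.585 km
9: 0.732 km
10: 5.288 km
11: 5.634 km
12: 4.881 km
13: 5.459 km
14: 2.793 km
15: 3.228 km
Threshold 3 km: 7 (0.223 km), 9 (0.732 km), 5 (1.249 km), 14 (2.793 km) are within range.

7, 9, 5, 14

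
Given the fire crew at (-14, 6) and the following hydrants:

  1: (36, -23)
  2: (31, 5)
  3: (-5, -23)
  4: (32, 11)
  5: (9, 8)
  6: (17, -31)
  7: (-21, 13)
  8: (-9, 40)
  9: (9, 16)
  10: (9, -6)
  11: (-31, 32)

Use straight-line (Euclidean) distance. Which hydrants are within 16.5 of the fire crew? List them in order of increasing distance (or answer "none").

Distances from (-14, 6):
1: √((50)² + (-29)²) = √(2500.000 + 841.000) = 57.8
2: √((45)² + (-1)²) = √(2025.000 + 1.000) = 45.0
3: √((9)² + (-29)²) = √(81.000 + 841.000) = 30.4
4: √((46)² + (5)²) = √(2116.000 + 25.000) = 46.3
5: √((23)² + (2)²) = √(529.000 + 4.000) = 23.1
6: √((31)² + (-37)²) = √(961.000 + 1369.000) = 48.3
7: √((-7)² + (7)²) = √(49.000 + 49.000) = 9.9
8: √((5)² + (34)²) = √(25.000 + 1156.000) = 34.4
9: √((23)² + (10)²) = √(529.000 + 100.000) = 25.1
10: √((23)² + (-12)²) = √(529.000 + 144.000) = 25.9
11: √((-17)² + (26)²) = √(289.000 + 676.000) = 31.1
Threshold 16.5: 7 (9.9) is within range.

7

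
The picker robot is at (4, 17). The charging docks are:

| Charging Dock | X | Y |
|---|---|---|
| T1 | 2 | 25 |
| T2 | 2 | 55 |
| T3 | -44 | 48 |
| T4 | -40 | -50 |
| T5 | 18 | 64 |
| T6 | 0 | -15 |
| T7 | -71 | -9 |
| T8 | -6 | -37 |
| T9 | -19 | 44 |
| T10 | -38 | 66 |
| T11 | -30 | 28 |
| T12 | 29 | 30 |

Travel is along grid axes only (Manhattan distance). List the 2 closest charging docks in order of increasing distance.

T1, T6

Distances from (4, 17):
T1: 10
T2: 40
T3: 79
T4: 111
T5: 61
T6: 36
T7: 101
T8: 64
T9: 50
T10: 91
T11: 45
T12: 38
Sorted: T1 (10) < T6 (36) < T12 (38) < T2 (40) < …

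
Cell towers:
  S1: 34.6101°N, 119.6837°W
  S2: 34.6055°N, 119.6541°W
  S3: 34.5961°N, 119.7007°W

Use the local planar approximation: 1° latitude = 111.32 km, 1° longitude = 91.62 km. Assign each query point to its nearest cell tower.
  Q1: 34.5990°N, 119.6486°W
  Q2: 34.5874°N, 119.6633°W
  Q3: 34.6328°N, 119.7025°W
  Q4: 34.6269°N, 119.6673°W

Q1→S2; Q2→S2; Q3→S1; Q4→S1

Q1 at 34.5990°N, 119.6486°W:
  S1: 3.4451 km
  S2: 0.8818 km
  S3: 4.7843 km
  → nearest: S2 (0.8818 km)
Q2 at 34.5874°N, 119.6633°W:
  S1: 3.1431 km
  S2: 2.1841 km
  S3: 3.5608 km
  → nearest: S2 (2.1841 km)
Q3 at 34.6328°N, 119.7025°W:
  S1: 3.0582 km
  S2: 5.3758 km
  S3: 4.0888 km
  → nearest: S1 (3.0582 km)
Q4 at 34.6269°N, 119.6673°W:
  S1: 2.3990 km
  S2: 2.6717 km
  S3: 4.5956 km
  → nearest: S1 (2.3990 km)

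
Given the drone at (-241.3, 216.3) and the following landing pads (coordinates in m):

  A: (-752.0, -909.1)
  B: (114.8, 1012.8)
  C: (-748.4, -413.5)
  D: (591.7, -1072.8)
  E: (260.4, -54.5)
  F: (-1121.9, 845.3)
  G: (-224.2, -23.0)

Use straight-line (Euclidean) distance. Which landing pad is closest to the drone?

G

Distances from (-241.3, 216.3):
A: 1235.9 m
B: 872.5 m
C: 808.6 m
D: 1534.8 m
E: 570.1 m
F: 1082.2 m
G: 239.9 m
Minimum: G at 239.9 m.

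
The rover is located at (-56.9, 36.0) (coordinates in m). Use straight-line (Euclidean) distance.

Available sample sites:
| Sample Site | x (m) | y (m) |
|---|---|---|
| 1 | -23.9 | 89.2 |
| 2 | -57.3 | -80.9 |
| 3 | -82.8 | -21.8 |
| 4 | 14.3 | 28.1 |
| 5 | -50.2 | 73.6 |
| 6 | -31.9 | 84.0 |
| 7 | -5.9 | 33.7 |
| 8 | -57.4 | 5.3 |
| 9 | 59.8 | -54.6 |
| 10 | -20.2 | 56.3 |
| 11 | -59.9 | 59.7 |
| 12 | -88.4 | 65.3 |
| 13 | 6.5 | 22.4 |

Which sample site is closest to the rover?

Distances from (-56.9, 36.0):
1: √((33.0)² + (53.2)²) = √(1089.000 + 2830.240) = 62.6 m
2: √((-0.4)² + (-116.9)²) = √(0.160 + 13665.610) = 116.9 m
3: √((-25.9)² + (-57.8)²) = √(670.810 + 3340.840) = 63.3 m
4: √((71.2)² + (-7.9)²) = √(5069.440 + 62.410) = 71.6 m
5: √((6.7)² + (37.6)²) = √(44.890 + 1413.760) = 38.2 m
6: √((25.0)² + (48.0)²) = √(625.000 + 2304.000) = 54.1 m
7: √((51.0)² + (-2.3)²) = √(2601.000 + 5.290) = 51.1 m
8: √((-0.5)² + (-30.7)²) = √(0.250 + 942.490) = 30.7 m
9: √((116.7)² + (-90.6)²) = √(13618.890 + 8208.360) = 147.7 m
10: √((36.7)² + (20.3)²) = √(1346.890 + 412.090) = 41.9 m
11: √((-3.0)² + (23.7)²) = √(9.000 + 561.690) = 23.9 m
12: √((-31.5)² + (29.3)²) = √(992.250 + 858.490) = 43.0 m
13: √((63.4)² + (-13.6)²) = √(4019.560 + 184.960) = 64.8 m
Minimum: 11 at 23.9 m.

11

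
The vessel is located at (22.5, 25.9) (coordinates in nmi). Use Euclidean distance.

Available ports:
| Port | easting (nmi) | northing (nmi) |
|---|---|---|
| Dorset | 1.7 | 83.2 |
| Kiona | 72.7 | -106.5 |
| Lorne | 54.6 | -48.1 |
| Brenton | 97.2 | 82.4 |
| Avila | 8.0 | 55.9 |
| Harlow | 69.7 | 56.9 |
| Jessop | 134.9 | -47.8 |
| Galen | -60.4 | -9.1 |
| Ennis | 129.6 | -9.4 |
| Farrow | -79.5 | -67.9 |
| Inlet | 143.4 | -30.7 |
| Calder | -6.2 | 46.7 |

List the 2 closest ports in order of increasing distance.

Distances from (22.5, 25.9):
Dorset: 61.0 nmi
Kiona: 141.6 nmi
Lorne: 80.7 nmi
Brenton: 93.7 nmi
Avila: 33.3 nmi
Harlow: 56.5 nmi
Jessop: 134.4 nmi
Galen: 90.0 nmi
Ennis: 112.8 nmi
Farrow: 138.6 nmi
Inlet: 133.5 nmi
Calder: 35.4 nmi
Sorted: Avila (33.3 nmi) < Calder (35.4 nmi) < Harlow (56.5 nmi) < Dorset (61.0 nmi) < …

Avila, Calder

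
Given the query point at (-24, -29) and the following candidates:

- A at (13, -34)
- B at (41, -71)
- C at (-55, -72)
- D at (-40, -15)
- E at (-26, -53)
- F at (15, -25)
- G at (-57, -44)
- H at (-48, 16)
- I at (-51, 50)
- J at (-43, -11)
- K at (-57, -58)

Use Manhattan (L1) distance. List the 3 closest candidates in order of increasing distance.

Distances from (-24, -29):
A: 42
B: 107
C: 74
D: 30
E: 26
F: 43
G: 48
H: 69
I: 106
J: 37
K: 62
Sorted: E (26) < D (30) < J (37) < A (42) < F (43) < …

E, D, J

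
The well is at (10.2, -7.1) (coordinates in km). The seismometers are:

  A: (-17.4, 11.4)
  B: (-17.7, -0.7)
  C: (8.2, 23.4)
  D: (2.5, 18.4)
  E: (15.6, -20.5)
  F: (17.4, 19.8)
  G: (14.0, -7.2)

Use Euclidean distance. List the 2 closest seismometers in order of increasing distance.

Distances from (10.2, -7.1):
A: √((-27.6)² + (18.5)²) = √(761.760 + 342.250) = 33.2 km
B: √((-27.9)² + (6.4)²) = √(778.410 + 40.960) = 28.6 km
C: √((-2.0)² + (30.5)²) = √(4.000 + 930.250) = 30.6 km
D: √((-7.7)² + (25.5)²) = √(59.290 + 650.250) = 26.6 km
E: √((5.4)² + (-13.4)²) = √(29.160 + 179.560) = 14.4 km
F: √((7.2)² + (26.9)²) = √(51.840 + 723.610) = 27.8 km
G: √((3.8)² + (-0.1)²) = √(14.440 + 0.010) = 3.8 km
Sorted: G (3.8 km) < E (14.4 km) < D (26.6 km) < F (27.8 km) < …

G, E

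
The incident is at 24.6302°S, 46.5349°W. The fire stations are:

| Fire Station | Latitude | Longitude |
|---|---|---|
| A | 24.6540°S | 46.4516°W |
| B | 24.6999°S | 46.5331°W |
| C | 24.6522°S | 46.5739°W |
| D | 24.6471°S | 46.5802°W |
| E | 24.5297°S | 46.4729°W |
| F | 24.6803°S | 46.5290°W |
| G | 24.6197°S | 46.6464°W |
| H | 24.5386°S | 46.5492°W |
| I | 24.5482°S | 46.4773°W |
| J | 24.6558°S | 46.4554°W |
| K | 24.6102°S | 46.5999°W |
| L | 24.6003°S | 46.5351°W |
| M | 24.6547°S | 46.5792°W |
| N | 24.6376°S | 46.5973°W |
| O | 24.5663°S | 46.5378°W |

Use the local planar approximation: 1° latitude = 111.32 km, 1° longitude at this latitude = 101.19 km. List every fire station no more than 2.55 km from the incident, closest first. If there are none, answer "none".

Distances from 24.6302°S, 46.5349°W:
A: √((-0.0238·111.32)² + (0.0833·101.19)²) = √(7.019405 + 71.050182) = 8.8357 km
B: √((-0.0697·111.32)² + (0.0018·101.19)²) = √(60.202143 + 0.033176) = 7.7611 km
C: √((-0.0220·111.32)² + (-0.0390·101.19)²) = √(5.997797 + 15.574152) = 4.6446 km
D: √((-0.0169·111.32)² + (-0.0453·101.19)²) = √(3.539320 + 21.012203) = 4.9549 km
E: √((0.1005·111.32)² + (0.0620·101.19)²) = √(125.163736 + 39.360315) = 12.8267 km
F: √((-0.0501·111.32)² + (0.0059·101.19)²) = √(31.104401 + 0.356434) = 5.6090 km
G: √((0.0105·111.32)² + (-0.1115·101.19)²) = √(1.366234 + 127.298981) = 11.3431 km
H: √((0.0916·111.32)² + (-0.0143·101.19)²) = √(103.977014 + 2.093858) = 10.2991 km
I: √((0.0820·111.32)² + (0.0576·101.19)²) = √(83.324765 + 33.971925) = 10.8304 km
J: √((-0.0256·111.32)² + (0.0795·101.19)²) = √(8.121314 + 64.715670) = 8.5345 km
K: √((0.0200·111.32)² + (-0.0650·101.19)²) = √(4.956857 + 43.261533) = 6.9439 km
L: √((0.0299·111.32)² + (-0.0002·101.19)²) = √(11.078699 + 0.000410) = 3.3285 km
M: √((-0.0245·111.32)² + (-0.0443·101.19)²) = √(7.438383 + 20.094752) = 5.2472 km
N: √((-0.0074·111.32)² + (-0.0624·101.19)²) = √(0.678594 + 39.869829) = 6.3678 km
O: √((0.0639·111.32)² + (-0.0029·101.19)²) = √(50.599720 + 0.086113) = 7.1194 km
Threshold 2.55 km: none within range.

none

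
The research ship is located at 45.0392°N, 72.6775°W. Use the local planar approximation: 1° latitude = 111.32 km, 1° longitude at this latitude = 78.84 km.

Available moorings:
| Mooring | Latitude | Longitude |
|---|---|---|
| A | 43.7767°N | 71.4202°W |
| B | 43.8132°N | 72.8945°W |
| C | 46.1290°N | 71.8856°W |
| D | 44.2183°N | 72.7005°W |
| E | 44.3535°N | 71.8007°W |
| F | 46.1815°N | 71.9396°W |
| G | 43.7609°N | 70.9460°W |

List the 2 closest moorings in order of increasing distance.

Distances from 45.0392°N, 72.6775°W:
A: √((-1.2625·111.32)² + (1.2573·78.84)²) = √(19751.913222 + 9825.871094) = 171.9819 km
B: √((-1.2260·111.32)² + (-0.2170·78.84)²) = √(18626.331830 + 292.693245) = 137.5464 km
C: √((1.0898·111.32)² + (0.7919·78.84)²) = √(14717.701907 + 3897.928936) = 136.4391 km
D: √((-0.8209·111.32)² + (-0.0230·78.84)²) = √(8350.777390 + 3.288129) = 91.4006 km
E: √((-0.6857·111.32)² + (0.8768·78.84)²) = √(5826.593154 + 4778.529963) = 102.9812 km
F: √((1.1423·111.32)² + (0.7379·78.84)²) = √(16169.878212 + 3384.451165) = 139.8368 km
G: √((-1.2783·111.32)² + (1.7315·78.84)²) = √(20249.391318 + 18635.378711) = 197.1922 km
Sorted: D (91.4006 km) < E (102.9812 km) < C (136.4391 km) < B (137.5464 km) < …

D, E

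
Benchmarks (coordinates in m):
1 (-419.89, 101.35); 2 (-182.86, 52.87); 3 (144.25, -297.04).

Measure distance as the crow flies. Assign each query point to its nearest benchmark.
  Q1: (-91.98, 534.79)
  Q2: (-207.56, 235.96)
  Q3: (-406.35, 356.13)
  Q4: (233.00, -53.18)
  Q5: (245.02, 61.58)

Q1 at (-91.98, 534.79):
  1: 543.50 m
  2: 490.41 m
  3: 864.72 m
  → nearest: 2 (490.41 m)
Q2 at (-207.56, 235.96):
  1: 251.40 m
  2: 184.75 m
  3: 638.64 m
  → nearest: 2 (184.75 m)
Q3 at (-406.35, 356.13):
  1: 255.14 m
  2: 376.72 m
  3: 854.28 m
  → nearest: 1 (255.14 m)
Q4 at (233.00, -53.18):
  1: 670.93 m
  2: 429.17 m
  3: 259.51 m
  → nearest: 3 (259.51 m)
Q5 at (245.02, 61.58):
  1: 666.10 m
  2: 427.97 m
  3: 372.51 m
  → nearest: 3 (372.51 m)

Q1→2; Q2→2; Q3→1; Q4→3; Q5→3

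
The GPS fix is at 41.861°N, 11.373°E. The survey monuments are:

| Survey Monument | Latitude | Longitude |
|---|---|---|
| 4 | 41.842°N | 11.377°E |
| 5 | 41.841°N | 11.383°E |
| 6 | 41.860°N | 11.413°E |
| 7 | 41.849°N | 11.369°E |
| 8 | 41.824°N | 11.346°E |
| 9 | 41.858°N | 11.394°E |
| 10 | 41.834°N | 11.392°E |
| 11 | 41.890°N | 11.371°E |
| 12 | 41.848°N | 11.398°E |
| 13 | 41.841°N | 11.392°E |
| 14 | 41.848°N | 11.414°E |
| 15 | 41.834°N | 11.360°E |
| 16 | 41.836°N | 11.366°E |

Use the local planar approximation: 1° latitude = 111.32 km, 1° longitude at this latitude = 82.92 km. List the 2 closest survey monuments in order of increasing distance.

7, 9

Distances from 41.861°N, 11.373°E:
4: 2.141 km
5: 2.376 km
6: 3.319 km
7: 1.376 km
8: 4.688 km
9: 1.773 km
10: 3.394 km
11: 3.233 km
12: 2.528 km
13: 2.727 km
14: 3.695 km
15: 3.193 km
16: 2.843 km
Sorted: 7 (1.376 km) < 9 (1.773 km) < 4 (2.141 km) < 5 (2.376 km) < …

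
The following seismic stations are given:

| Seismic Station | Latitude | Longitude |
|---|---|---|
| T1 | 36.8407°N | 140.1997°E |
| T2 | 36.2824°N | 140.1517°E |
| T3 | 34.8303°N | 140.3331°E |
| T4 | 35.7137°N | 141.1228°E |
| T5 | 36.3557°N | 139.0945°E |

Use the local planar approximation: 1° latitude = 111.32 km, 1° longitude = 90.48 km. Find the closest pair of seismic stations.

Pairwise distances:
T1–T2: 62.3015 km
T1–T3: 224.1230 km
T1–T4: 150.7168 km
T1–T5: 113.6426 km
T2–T3: 162.4789 km
T2–T4: 108.2966 km
T2–T5: 96.0029 km
T3–T4: 121.5573 km
T3–T5: 203.4550 km
T4–T5: 196.9452 km
Closest pair: T1–T2 at 62.3015 km.

T1 and T2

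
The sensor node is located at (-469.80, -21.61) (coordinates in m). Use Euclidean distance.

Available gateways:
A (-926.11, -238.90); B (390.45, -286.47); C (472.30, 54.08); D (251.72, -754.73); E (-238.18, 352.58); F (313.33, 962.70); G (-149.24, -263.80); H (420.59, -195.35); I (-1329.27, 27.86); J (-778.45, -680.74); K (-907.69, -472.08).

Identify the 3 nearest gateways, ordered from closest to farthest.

G, E, A

Distances from (-469.80, -21.61):
A: 505.40 m
B: 900.10 m
C: 945.14 m
D: 1028.62 m
E: 440.07 m
F: 1257.84 m
G: 401.76 m
H: 907.18 m
I: 860.89 m
J: 727.82 m
K: 628.23 m
Sorted: G (401.76 m) < E (440.07 m) < A (505.40 m) < K (628.23 m) < J (727.82 m) < …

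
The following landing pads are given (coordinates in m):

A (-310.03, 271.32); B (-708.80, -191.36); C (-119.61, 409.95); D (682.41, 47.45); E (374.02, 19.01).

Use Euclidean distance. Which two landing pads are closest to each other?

Pairwise distances:
A–C: 235.54 m
D–E: 309.70 m
A–B: 610.81 m
C–E: 629.69 m
A–E: 729.10 m
B–C: 841.85 m
C–D: 880.14 m
A–D: 1017.38 m
B–E: 1103.07 m
B–D: 1411.56 m
Closest pair: A–C at 235.54 m.

A and C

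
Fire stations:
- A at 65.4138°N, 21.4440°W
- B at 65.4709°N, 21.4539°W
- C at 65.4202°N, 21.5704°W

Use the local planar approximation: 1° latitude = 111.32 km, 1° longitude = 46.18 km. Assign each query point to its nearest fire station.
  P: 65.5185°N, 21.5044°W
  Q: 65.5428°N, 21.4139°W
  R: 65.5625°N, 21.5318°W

P at 65.5185°N, 21.5044°W:
  A: 11.9843 km
  B: 5.7893 km
  C: 11.3593 km
  → nearest: B (5.7893 km)
Q at 65.5428°N, 21.4139°W:
  A: 14.4274 km
  B: 8.2143 km
  C: 15.4433 km
  → nearest: B (8.2143 km)
R at 65.5625°N, 21.5318°W:
  A: 17.0426 km
  B: 10.8129 km
  C: 15.9408 km
  → nearest: B (10.8129 km)

P→B; Q→B; R→B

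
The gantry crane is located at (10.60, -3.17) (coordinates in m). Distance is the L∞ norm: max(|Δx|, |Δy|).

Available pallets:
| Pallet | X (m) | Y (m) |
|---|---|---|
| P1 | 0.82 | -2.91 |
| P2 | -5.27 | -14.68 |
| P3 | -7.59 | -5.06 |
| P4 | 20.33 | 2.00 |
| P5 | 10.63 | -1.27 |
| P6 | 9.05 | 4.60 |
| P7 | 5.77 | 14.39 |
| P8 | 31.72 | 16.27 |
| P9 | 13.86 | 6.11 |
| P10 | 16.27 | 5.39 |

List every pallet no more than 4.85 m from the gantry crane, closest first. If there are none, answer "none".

Distances from (10.60, -3.17):
P1: 9.78 m
P2: 15.87 m
P3: 18.19 m
P4: 9.73 m
P5: 1.90 m
P6: 7.77 m
P7: 17.56 m
P8: 21.12 m
P9: 9.28 m
P10: 8.56 m
Threshold 4.85 m: P5 (1.90 m) is within range.

P5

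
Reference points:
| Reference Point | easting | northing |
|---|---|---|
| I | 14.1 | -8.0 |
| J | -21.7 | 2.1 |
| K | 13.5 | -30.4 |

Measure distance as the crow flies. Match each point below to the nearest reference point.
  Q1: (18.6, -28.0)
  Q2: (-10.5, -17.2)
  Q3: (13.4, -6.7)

Q1→K; Q2→J; Q3→I

Q1 at (18.6, -28.0):
  I: 20.5
  J: 50.3
  K: 5.6
  → nearest: K (5.6)
Q2 at (-10.5, -17.2):
  I: 26.3
  J: 22.3
  K: 27.4
  → nearest: J (22.3)
Q3 at (13.4, -6.7):
  I: 1.5
  J: 36.2
  K: 23.7
  → nearest: I (1.5)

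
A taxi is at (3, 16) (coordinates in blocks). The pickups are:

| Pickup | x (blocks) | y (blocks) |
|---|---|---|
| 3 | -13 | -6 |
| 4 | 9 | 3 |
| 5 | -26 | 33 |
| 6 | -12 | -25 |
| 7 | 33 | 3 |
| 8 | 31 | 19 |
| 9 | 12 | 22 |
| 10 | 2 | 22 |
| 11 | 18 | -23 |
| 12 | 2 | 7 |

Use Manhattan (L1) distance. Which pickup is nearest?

10

Distances from (3, 16):
3: |-16| + |-22| = 16 + 22 = 38 blocks
4: |6| + |-13| = 6 + 13 = 19 blocks
5: |-29| + |17| = 29 + 17 = 46 blocks
6: |-15| + |-41| = 15 + 41 = 56 blocks
7: |30| + |-13| = 30 + 13 = 43 blocks
8: |28| + |3| = 28 + 3 = 31 blocks
9: |9| + |6| = 9 + 6 = 15 blocks
10: |-1| + |6| = 1 + 6 = 7 blocks
11: |15| + |-39| = 15 + 39 = 54 blocks
12: |-1| + |-9| = 1 + 9 = 10 blocks
Minimum: 10 at 7 blocks.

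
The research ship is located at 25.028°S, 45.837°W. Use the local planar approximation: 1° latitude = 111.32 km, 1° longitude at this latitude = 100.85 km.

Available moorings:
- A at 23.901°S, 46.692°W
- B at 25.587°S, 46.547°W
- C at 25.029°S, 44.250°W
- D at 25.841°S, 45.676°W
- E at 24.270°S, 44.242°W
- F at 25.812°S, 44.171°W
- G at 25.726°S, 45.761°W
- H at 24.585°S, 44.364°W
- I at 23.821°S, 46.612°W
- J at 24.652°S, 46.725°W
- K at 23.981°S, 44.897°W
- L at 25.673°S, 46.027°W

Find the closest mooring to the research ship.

Distances from 25.028°S, 45.837°W:
A: √((1.127·111.32)² + (-0.855·100.85)²) = √(15739.61943 + 7435.05242) = 152.232 km
B: √((-0.559·111.32)² + (-0.710·100.85)²) = √(3872.30905 + 5127.06121) = 94.865 km
C: √((-0.001·111.32)² + (1.587·100.85)²) = √(0.01239 + 25615.66640) = 160.049 km
D: √((-0.813·111.32)² + (0.161·100.85)²) = √(8190.82197 + 263.63530) = 91.948 km
E: √((0.758·111.32)² + (1.595·100.85)²) = √(7120.07891 + 25874.57231) = 181.644 km
F: √((-0.784·111.32)² + (1.666·100.85)²) = √(7616.90468 + 28229.40986) = 189.331 km
G: √((-0.698·111.32)² + (0.076·100.85)²) = √(6037.50135 + 58.74609) = 78.078 km
H: √((0.443·111.32)² + (1.473·100.85)²) = √(2431.94555 + 22067.71156) = 156.524 km
I: √((1.207·111.32)² + (-0.775·100.85)²) = √(18053.48026 + 6108.79020) = 155.442 km
J: √((0.376·111.32)² + (-0.888·100.85)²) = √(1751.95152 + 8020.06220) = 98.853 km
K: √((1.047·111.32)² + (0.940·100.85)²) = √(13584.37803 + 8986.85040) = 150.237 km
L: √((-0.645·111.32)² + (-0.190·100.85)²) = √(5155.44104 + 367.16308) = 74.314 km
Minimum: L at 74.314 km.

L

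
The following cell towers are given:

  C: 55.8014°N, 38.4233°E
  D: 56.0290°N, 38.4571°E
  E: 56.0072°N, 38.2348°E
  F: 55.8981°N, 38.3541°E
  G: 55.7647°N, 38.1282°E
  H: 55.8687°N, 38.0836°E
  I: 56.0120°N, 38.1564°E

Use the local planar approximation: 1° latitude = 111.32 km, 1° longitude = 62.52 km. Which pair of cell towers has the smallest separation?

Pairwise distances:
C–D: 25.4244 km
C–E: 25.7631 km
C–F: 11.6015 km
C–G: 18.8966 km
C–H: 22.5207 km
C–I: 28.7761 km
D–E: 14.1085 km
D–F: 15.9313 km
D–G: 35.8954 km
D–H: 29.3889 km
D–I: 18.8948 km
E–F: 14.2525 km
E–G: 27.8056 km
E–H: 18.0850 km
E–I: 4.9306 km
F–G: 20.4937 km
F–H: 17.2254 km
F–I: 17.7071 km
G–H: 11.9083 km
G–I: 27.5858 km
H–I: 16.5888 km
Closest pair: E–I at 4.9306 km.

E and I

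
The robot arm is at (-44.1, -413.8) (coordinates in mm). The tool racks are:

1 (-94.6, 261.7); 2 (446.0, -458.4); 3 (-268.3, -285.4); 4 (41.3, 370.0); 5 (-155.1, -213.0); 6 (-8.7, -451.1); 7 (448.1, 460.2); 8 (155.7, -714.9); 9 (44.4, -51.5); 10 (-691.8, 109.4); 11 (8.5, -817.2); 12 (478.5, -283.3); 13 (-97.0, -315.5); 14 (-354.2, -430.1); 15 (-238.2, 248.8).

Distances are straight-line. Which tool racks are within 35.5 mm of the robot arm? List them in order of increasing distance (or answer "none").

none

Distances from (-44.1, -413.8):
1: √((-50.5)² + (675.5)²) = √(2550.250 + 456300.250) = 677.4 mm
2: √((490.1)² + (-44.6)²) = √(240198.010 + 1989.160) = 492.1 mm
3: √((-224.2)² + (128.4)²) = √(50265.640 + 16486.560) = 258.4 mm
4: √((85.4)² + (783.8)²) = √(7293.160 + 614342.440) = 788.4 mm
5: √((-111.0)² + (200.8)²) = √(12321.000 + 40320.640) = 229.4 mm
6: √((35.4)² + (-37.3)²) = √(1253.160 + 1391.290) = 51.4 mm
7: √((492.2)² + (874.0)²) = √(242260.840 + 763876.000) = 1003.1 mm
8: √((199.8)² + (-301.1)²) = √(39920.040 + 90661.210) = 361.4 mm
9: √((88.5)² + (362.3)²) = √(7832.250 + 131261.290) = 373.0 mm
10: √((-647.7)² + (523.2)²) = √(419515.290 + 273738.240) = 832.6 mm
11: √((52.6)² + (-403.4)²) = √(2766.760 + 162731.560) = 406.8 mm
12: √((522.6)² + (130.5)²) = √(273110.760 + 17030.250) = 538.6 mm
13: √((-52.9)² + (98.3)²) = √(2798.410 + 9662.890) = 111.6 mm
14: √((-310.1)² + (-16.3)²) = √(96162.010 + 265.690) = 310.5 mm
15: √((-194.1)² + (662.6)²) = √(37674.810 + 439038.760) = 690.4 mm
Threshold 35.5 mm: none within range.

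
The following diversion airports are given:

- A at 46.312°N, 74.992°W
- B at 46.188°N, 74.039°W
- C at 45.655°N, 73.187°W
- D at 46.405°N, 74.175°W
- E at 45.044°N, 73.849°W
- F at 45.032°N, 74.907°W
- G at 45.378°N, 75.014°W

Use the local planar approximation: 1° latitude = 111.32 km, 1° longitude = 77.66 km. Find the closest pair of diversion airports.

Pairwise distances:
A–B: 75.286 km
A–C: 158.109 km
A–D: 64.287 km
A–E: 166.744 km
A–F: 142.642 km
A–G: 103.987 km
B–C: 88.873 km
B–D: 26.364 km
B–E: 128.202 km
B–F: 145.272 km
B–G: 117.745 km
C–D: 113.392 km
C–E: 85.260 km
C–F: 150.506 km
C–G: 145.197 km
D–E: 153.607 km
D–F: 163.072 km
D–G: 131.589 km
E–F: 82.175 km
E–G: 97.816 km
F–G: 39.403 km
Closest pair: B–D at 26.364 km.

B and D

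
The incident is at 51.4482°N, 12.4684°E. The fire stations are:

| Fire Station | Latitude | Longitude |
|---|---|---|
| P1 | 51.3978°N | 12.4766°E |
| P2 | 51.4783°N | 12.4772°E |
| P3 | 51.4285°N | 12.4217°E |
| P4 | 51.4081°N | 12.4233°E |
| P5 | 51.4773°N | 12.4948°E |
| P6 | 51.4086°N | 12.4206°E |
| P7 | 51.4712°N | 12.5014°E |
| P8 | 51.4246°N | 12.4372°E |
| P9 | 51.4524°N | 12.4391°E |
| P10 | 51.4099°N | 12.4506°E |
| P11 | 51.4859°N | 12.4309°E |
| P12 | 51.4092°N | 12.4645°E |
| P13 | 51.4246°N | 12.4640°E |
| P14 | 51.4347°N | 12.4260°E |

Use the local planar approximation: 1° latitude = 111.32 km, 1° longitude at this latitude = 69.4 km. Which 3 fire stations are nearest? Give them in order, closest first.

Distances from 51.4482°N, 12.4684°E:
P1: √((-0.0504·111.32)² + (0.0082·69.4)²) = √(31.478024 + 0.323852) = 5.6393 km
P2: √((0.0301·111.32)² + (0.0088·69.4)²) = √(11.227405 + 0.372979) = 3.4059 km
P3: √((-0.0197·111.32)² + (-0.0467·69.4)²) = √(4.809267 + 10.503951) = 3.9132 km
P4: √((-0.0401·111.32)² + (-0.0451·69.4)²) = √(19.926689 + 9.796524) = 5.4519 km
P5: √((0.0291·111.32)² + (0.0264·69.4)²) = √(10.493790 + 3.356810) = 3.7216 km
P6: √((-0.0396·111.32)² + (-0.0478·69.4)²) = √(19.432862 + 11.004612) = 5.5170 km
P7: √((0.0230·111.32)² + (0.0330·69.4)²) = √(6.555443 + 5.245016) = 3.4352 km
P8: √((-0.0236·111.32)² + (-0.0312·69.4)²) = √(6.901928 + 4.688437) = 3.4045 km
P9: √((0.0042·111.32)² + (-0.0293·69.4)²) = √(0.218597 + 4.134797) = 2.0865 km
P10: √((-0.0383·111.32)² + (-0.0178·69.4)²) = √(18.177910 + 1.526016) = 4.4389 km
P11: √((0.0377·111.32)² + (-0.0375·69.4)²) = √(17.612828 + 6.773006) = 4.9382 km
P12: √((-0.0390·111.32)² + (-0.0039·69.4)²) = √(18.848449 + 0.073257) = 4.3499 km
P13: √((-0.0236·111.32)² + (-0.0044·69.4)²) = √(6.901928 + 0.093245) = 2.6448 km
P14: √((-0.0135·111.32)² + (-0.0424·69.4)²) = √(2.258468 + 8.658659) = 3.3041 km
Sorted: P9 (2.0865 km) < P13 (2.6448 km) < P14 (3.3041 km) < P8 (3.4045 km) < P2 (3.4059 km) < …

P9, P13, P14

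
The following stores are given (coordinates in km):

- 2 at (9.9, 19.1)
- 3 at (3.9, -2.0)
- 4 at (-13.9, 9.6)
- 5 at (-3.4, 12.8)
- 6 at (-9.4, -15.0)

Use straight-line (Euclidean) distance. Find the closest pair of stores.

4 and 5

Pairwise distances:
4–5: 11.0 km
2–5: 14.7 km
3–5: 16.5 km
3–6: 18.6 km
3–4: 21.2 km
2–3: 21.9 km
4–6: 25.0 km
2–4: 25.6 km
5–6: 28.4 km
2–6: 39.2 km
Closest pair: 4–5 at 11.0 km.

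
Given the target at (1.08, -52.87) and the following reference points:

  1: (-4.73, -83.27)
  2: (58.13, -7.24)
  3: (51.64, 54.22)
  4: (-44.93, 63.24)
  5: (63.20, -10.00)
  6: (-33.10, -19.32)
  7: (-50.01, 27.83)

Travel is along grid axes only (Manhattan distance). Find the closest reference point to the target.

1

Distances from (1.08, -52.87):
1: |-5.81| + |-30.40| = 5.81 + 30.40 = 36.21
2: |57.05| + |45.63| = 57.05 + 45.63 = 102.68
3: |50.56| + |107.09| = 50.56 + 107.09 = 157.65
4: |-46.01| + |116.11| = 46.01 + 116.11 = 162.12
5: |62.12| + |42.87| = 62.12 + 42.87 = 104.99
6: |-34.18| + |33.55| = 34.18 + 33.55 = 67.73
7: |-51.09| + |80.70| = 51.09 + 80.70 = 131.79
Minimum: 1 at 36.21.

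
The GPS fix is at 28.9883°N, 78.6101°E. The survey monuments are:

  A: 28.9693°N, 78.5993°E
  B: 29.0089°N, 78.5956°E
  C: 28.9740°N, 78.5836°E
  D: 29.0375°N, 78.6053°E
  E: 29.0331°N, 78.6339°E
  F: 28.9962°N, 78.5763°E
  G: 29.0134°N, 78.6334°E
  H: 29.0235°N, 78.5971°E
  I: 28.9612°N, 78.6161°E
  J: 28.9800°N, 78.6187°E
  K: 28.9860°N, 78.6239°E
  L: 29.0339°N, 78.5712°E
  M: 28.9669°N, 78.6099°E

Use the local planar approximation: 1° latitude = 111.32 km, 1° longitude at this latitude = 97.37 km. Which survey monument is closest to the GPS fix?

Distances from 28.9883°N, 78.6101°E:
A: √((-0.0190·111.32)² + (-0.0108·97.37)²) = √(4.473563 + 1.105854) = 2.3621 km
B: √((0.0206·111.32)² + (-0.0145·97.37)²) = √(5.258730 + 1.993363) = 2.6930 km
C: √((-0.0143·111.32)² + (-0.0265·97.37)²) = √(2.534069 + 6.657974) = 3.0318 km
D: √((0.0492·111.32)² + (-0.0048·97.37)²) = √(29.996916 + 0.218440) = 5.4968 km
E: √((0.0448·111.32)² + (0.0238·97.37)²) = √(24.871525 + 5.370371) = 5.4993 km
F: √((0.0079·111.32)² + (-0.0338·97.37)²) = √(0.773394 + 10.831379) = 3.4066 km
G: √((0.0251·111.32)² + (0.0233·97.37)²) = √(7.807174 + 5.147095) = 3.5992 km
H: √((0.0352·111.32)² + (-0.0130·97.37)²) = √(15.354360 + 1.602275) = 4.1178 km
I: √((-0.0271·111.32)² + (0.0060·97.37)²) = √(9.100913 + 0.341313) = 3.0728 km
J: √((-0.0083·111.32)² + (0.0086·97.37)²) = √(0.853695 + 0.701209) = 1.2470 km
K: √((-0.0023·111.32)² + (0.0138·97.37)²) = √(0.065554 + 1.805546) = 1.3679 km
L: √((0.0456·111.32)² + (-0.0389·97.37)²) = √(25.767725 + 14.346618) = 6.3336 km
M: √((-0.0214·111.32)² + (-0.0002·97.37)²) = √(5.675106 + 0.000379) = 2.3823 km
Minimum: J at 1.2470 km.

J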